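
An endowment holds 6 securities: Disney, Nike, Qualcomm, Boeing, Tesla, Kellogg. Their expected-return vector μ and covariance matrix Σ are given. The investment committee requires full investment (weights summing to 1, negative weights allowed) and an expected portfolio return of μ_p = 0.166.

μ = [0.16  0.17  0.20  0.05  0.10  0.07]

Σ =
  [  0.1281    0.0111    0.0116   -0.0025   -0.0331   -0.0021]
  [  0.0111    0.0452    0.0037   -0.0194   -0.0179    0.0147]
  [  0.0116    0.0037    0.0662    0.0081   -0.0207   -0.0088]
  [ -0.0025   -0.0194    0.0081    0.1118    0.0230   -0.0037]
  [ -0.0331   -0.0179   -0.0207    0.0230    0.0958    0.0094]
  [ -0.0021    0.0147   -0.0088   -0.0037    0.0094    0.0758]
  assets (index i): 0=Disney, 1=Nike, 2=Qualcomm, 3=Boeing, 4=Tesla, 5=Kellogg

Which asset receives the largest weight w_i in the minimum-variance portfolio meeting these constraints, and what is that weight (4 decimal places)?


x=Σ⁻¹μ = [1.3292  4.4498  3.4392  0.3941  2.9685  0.1477]
y=Σ⁻¹𝟙 = [9.2006  27.2742  18.1567  8.7840  19.7183  8.2496]
a=μᵀx=1.983872  b=𝟙ᵀx=12.728546  c=𝟙ᵀy=91.383374  D=ac−b²=19.277075
λ₁=(c·0.166−b)/D = (91.383374·0.166−12.728546)/19.277075 = 0.126632
λ₂=(a−b·0.166)/D = (1.983872−12.728546·0.166)/19.277075 = -0.006695
w* = 0.126632·x + -0.006695·y:
  w_0 = 0.126632·1.3292 + -0.006695·9.2006 = 0.1067  (Disney)
  w_1 = 0.126632·4.4498 + -0.006695·27.2742 = 0.3809  (Nike)
  w_2 = 0.126632·3.4392 + -0.006695·18.1567 = 0.3139  (Qualcomm)
  w_3 = 0.126632·0.3941 + -0.006695·8.7840 = -0.0089  (Boeing)
  w_4 = 0.126632·2.9685 + -0.006695·19.7183 = 0.2439  (Tesla)
  w_5 = 0.126632·0.1477 + -0.006695·8.2496 = -0.0365  (Kellogg)
Σw_i=1.0000  μᵀw=0.1660
σ²=wᵀΣw=λ₁·μ_p+λ₂ = 0.126632·0.166 + -0.006695 = 0.014326 ≈ 0.0143

Nike (0.3809)


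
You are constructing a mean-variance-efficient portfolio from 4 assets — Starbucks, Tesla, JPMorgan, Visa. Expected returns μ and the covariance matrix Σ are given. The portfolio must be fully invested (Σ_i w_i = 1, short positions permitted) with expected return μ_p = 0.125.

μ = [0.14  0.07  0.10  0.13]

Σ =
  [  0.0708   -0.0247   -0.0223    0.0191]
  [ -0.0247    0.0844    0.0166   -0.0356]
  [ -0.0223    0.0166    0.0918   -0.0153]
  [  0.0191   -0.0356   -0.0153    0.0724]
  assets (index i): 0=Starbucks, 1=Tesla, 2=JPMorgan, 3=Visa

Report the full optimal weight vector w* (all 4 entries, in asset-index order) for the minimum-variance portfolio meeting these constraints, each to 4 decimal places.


0.4439  0.0531  0.2084  0.2945

p=Σ⁻¹μ = [2.6428  2.3705  1.7413  2.6320]
q=Σ⁻¹𝟙 = [21.3396  25.0785  15.5073  23.7910]
a=μᵀp=1.052218  b=𝟙ᵀp=9.386609  c=𝟙ᵀq=85.716497  D=ac−b²=2.084016
λ₁=(c·0.125−b)/D = (85.716497·0.125−9.386609)/2.084016 = 0.637208
λ₂=(a−b·0.125)/D = (1.052218−9.386609·0.125)/2.084016 = -0.058113
w* = 0.637208·p + -0.058113·q:
  w_0 = 0.637208·2.6428 + -0.058113·21.3396 = 0.4439  (Starbucks)
  w_1 = 0.637208·2.3705 + -0.058113·25.0785 = 0.0531  (Tesla)
  w_2 = 0.637208·1.7413 + -0.058113·15.5073 = 0.2084  (JPMorgan)
  w_3 = 0.637208·2.6320 + -0.058113·23.7910 = 0.2945  (Visa)
Σw_i=1.0000  μᵀw=0.1250
σ²=wᵀΣw=λ₁·μ_p+λ₂ = 0.637208·0.125 + -0.058113 = 0.021538 ≈ 0.0215


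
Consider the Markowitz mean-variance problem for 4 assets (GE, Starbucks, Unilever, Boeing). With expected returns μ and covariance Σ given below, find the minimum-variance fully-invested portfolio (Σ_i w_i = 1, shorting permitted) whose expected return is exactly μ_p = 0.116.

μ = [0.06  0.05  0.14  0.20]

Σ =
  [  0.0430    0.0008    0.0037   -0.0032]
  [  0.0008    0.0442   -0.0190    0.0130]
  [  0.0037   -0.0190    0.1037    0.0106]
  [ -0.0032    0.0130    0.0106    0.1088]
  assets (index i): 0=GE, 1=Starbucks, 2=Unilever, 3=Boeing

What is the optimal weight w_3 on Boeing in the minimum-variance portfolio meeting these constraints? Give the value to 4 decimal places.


0.2777

g=Σ⁻¹μ = [1.3746  1.2208  1.3611  1.6002]
h=Σ⁻¹𝟙 = [22.0421  26.2683  13.1153  5.4230]
a=μᵀg=0.654109  b=𝟙ᵀg=5.556690  c=𝟙ᵀh=66.848755  D=ac−b²=12.849555
λ₁=(c·0.116−b)/D = (66.848755·0.116−5.556690)/12.849555 = 0.171038
λ₂=(a−b·0.116)/D = (0.654109−5.556690·0.116)/12.849555 = 0.000742
w* = 0.171038·g + 0.000742·h:
  w_0 = 0.171038·1.3746 + 0.000742·22.0421 = 0.2515  (GE)
  w_1 = 0.171038·1.2208 + 0.000742·26.2683 = 0.2283  (Starbucks)
  w_2 = 0.171038·1.3611 + 0.000742·13.1153 = 0.2425  (Unilever)
  w_3 = 0.171038·1.6002 + 0.000742·5.4230 = 0.2777  (Boeing)
Σw_i=1.0000  μᵀw=0.1160
σ²=wᵀΣw=λ₁·μ_p+λ₂ = 0.171038·0.116 + 0.000742 = 0.020582 ≈ 0.0206


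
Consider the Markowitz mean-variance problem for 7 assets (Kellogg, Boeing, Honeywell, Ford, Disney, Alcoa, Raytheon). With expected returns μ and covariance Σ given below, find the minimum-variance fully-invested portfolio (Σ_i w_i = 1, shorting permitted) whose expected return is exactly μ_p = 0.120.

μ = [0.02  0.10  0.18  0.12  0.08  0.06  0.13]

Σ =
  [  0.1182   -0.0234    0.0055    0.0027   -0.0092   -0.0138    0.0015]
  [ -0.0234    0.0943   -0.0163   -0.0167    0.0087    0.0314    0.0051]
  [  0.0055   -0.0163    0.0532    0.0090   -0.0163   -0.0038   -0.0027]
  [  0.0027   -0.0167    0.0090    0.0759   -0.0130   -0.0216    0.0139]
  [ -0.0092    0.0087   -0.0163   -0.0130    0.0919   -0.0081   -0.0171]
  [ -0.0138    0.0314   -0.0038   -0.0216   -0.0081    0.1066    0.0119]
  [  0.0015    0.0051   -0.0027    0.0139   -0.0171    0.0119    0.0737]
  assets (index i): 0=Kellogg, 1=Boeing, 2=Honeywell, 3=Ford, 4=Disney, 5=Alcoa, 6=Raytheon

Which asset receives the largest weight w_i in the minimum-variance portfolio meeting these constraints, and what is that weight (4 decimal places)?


Honeywell (0.3024)

g=Σ⁻¹μ = [0.4802  1.7385  4.3938  1.6021  2.1628  0.5457  1.9063]
h=Σ⁻¹𝟙 = [12.5907  15.0745  27.2266  17.2582  21.4233  11.1951  13.1747]
a=μᵀg=1.620172  b=𝟙ᵀg=12.829327  c=𝟙ᵀh=117.943263  D=ac−b²=26.496705
λ₁=(c·0.120−b)/D = (117.943263·0.120−12.829327)/26.496705 = 0.049963
λ₂=(a−b·0.120)/D = (1.620172−12.829327·0.120)/26.496705 = 0.003044
w* = 0.049963·g + 0.003044·h:
  w_0 = 0.049963·0.4802 + 0.003044·12.5907 = 0.0623  (Kellogg)
  w_1 = 0.049963·1.7385 + 0.003044·15.0745 = 0.1327  (Boeing)
  w_2 = 0.049963·4.3938 + 0.003044·27.2266 = 0.3024  (Honeywell)
  w_3 = 0.049963·1.6021 + 0.003044·17.2582 = 0.1326  (Ford)
  w_4 = 0.049963·2.1628 + 0.003044·21.4233 = 0.1733  (Disney)
  w_5 = 0.049963·0.5457 + 0.003044·11.1951 = 0.0613  (Alcoa)
  w_6 = 0.049963·1.9063 + 0.003044·13.1747 = 0.1353  (Raytheon)
Σw_i=1.0000  μᵀw=0.1200
σ²=wᵀΣw=λ₁·μ_p+λ₂ = 0.049963·0.120 + 0.003044 = 0.009039 ≈ 0.0090


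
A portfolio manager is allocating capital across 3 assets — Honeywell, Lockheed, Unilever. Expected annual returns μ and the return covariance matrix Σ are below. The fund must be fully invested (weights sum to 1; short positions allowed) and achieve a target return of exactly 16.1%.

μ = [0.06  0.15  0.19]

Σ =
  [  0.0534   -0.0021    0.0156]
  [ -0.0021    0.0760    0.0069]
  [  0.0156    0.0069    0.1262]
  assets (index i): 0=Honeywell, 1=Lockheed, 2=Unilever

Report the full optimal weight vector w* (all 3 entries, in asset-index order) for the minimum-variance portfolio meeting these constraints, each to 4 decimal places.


u=Σ⁻¹μ = [0.8171  1.8781  1.3019]
v=Σ⁻¹𝟙 = [17.7836  13.1950  5.0042]
a=μᵀu=0.578091  b=𝟙ᵀu=3.997058  c=𝟙ᵀv=35.982752  D=ac−b²=4.824823
λ₁=(c·0.161−b)/D = (35.982752·0.161−3.997058)/4.824823 = 0.372276
λ₂=(a−b·0.161)/D = (0.578091−3.997058·0.161)/4.824823 = -0.013562
w* = 0.372276·u + -0.013562·v:
  w_0 = 0.372276·0.8171 + -0.013562·17.7836 = 0.0630  (Honeywell)
  w_1 = 0.372276·1.8781 + -0.013562·13.1950 = 0.5202  (Lockheed)
  w_2 = 0.372276·1.3019 + -0.013562·5.0042 = 0.4168  (Unilever)
Σw_i=1.0000  μᵀw=0.1610
σ²=wᵀΣw=λ₁·μ_p+λ₂ = 0.372276·0.161 + -0.013562 = 0.046374 ≈ 0.0464

0.0630  0.5202  0.4168


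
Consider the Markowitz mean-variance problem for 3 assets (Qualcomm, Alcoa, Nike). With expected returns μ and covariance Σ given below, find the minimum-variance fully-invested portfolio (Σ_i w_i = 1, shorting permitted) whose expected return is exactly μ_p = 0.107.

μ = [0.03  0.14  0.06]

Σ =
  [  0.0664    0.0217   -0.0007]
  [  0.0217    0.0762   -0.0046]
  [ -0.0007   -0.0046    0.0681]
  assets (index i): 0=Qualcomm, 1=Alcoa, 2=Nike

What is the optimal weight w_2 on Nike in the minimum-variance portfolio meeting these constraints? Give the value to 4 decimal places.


x=Σ⁻¹μ = [-0.1741  1.9479  1.0108]
y=Σ⁻¹𝟙 = [11.7195  10.7234  15.5291]
a=μᵀx=0.328130  b=𝟙ᵀx=2.784602  c=𝟙ᵀy=37.971942  D=ac−b²=4.705714
λ₁=(c·0.107−b)/D = (37.971942·0.107−2.784602)/4.705714 = 0.271669
λ₂=(a−b·0.107)/D = (0.328130−2.784602·0.107)/4.705714 = 0.006413
w* = 0.271669·x + 0.006413·y:
  w_0 = 0.271669·-0.1741 + 0.006413·11.7195 = 0.0279  (Qualcomm)
  w_1 = 0.271669·1.9479 + 0.006413·10.7234 = 0.5979  (Alcoa)
  w_2 = 0.271669·1.0108 + 0.006413·15.5291 = 0.3742  (Nike)
Σw_i=1.0000  μᵀw=0.1070
σ²=wᵀΣw=λ₁·μ_p+λ₂ = 0.271669·0.107 + 0.006413 = 0.035481 ≈ 0.0355

0.3742


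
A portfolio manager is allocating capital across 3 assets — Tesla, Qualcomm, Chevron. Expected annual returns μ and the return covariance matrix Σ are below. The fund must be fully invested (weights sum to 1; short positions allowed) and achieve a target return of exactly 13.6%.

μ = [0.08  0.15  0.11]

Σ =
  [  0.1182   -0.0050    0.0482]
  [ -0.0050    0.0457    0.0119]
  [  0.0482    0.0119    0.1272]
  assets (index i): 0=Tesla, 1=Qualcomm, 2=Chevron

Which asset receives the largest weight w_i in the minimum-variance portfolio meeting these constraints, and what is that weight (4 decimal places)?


p=Σ⁻¹μ = [0.6957  3.2818  0.2941]
q=Σ⁻¹𝟙 = [8.3180  22.1040  2.6418]
a=μᵀp=0.580281  b=𝟙ᵀp=4.271635  c=𝟙ᵀq=33.063770  D=ac−b²=0.939408
λ₁=(c·0.136−b)/D = (33.063770·0.136−4.271635)/0.939408 = 0.239553
λ₂=(a−b·0.136)/D = (0.580281−4.271635·0.136)/0.939408 = -0.000704
w* = 0.239553·p + -0.000704·q:
  w_0 = 0.239553·0.6957 + -0.000704·8.3180 = 0.1608  (Tesla)
  w_1 = 0.239553·3.2818 + -0.000704·22.1040 = 0.7706  (Qualcomm)
  w_2 = 0.239553·0.2941 + -0.000704·2.6418 = 0.0686  (Chevron)
Σw_i=1.0000  μᵀw=0.1360
σ²=wᵀΣw=λ₁·μ_p+λ₂ = 0.239553·0.136 + -0.000704 = 0.031875 ≈ 0.0319

Qualcomm (0.7706)


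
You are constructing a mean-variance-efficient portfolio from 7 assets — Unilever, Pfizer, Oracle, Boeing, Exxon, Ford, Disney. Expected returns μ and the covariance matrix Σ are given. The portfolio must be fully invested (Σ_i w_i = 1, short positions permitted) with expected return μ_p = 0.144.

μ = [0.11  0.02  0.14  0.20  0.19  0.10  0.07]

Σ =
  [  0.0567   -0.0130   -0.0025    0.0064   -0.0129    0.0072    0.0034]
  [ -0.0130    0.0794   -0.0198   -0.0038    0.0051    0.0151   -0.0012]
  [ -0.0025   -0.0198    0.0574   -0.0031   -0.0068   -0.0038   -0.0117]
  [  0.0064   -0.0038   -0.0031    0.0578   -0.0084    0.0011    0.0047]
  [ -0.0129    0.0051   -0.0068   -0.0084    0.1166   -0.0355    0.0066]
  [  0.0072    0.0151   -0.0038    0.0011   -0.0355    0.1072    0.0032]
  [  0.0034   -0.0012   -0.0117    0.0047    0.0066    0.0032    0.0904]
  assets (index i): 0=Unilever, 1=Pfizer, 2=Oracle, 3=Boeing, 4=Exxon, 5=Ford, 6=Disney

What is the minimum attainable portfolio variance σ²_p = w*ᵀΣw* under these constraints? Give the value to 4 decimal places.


0.0090

p=Σ⁻¹μ = [2.3592  1.2942  3.7759  3.7989  2.7676  1.5815  0.7359]
q=Σ⁻¹𝟙 = [23.6788  22.6232  32.3375  19.0338  15.9499  10.4220  12.1340]
a=μᵀp=2.309311  b=𝟙ᵀp=16.313193  c=𝟙ᵀq=136.179072  D=ac−b²=48.359636
λ₁=(c·0.144−b)/D = (136.179072·0.144−16.313193)/48.359636 = 0.068168
λ₂=(a−b·0.144)/D = (2.309311−16.313193·0.144)/48.359636 = -0.000823
w* = 0.068168·p + -0.000823·q:
  w_0 = 0.068168·2.3592 + -0.000823·23.6788 = 0.1413  (Unilever)
  w_1 = 0.068168·1.2942 + -0.000823·22.6232 = 0.0696  (Pfizer)
  w_2 = 0.068168·3.7759 + -0.000823·32.3375 = 0.2308  (Oracle)
  w_3 = 0.068168·3.7989 + -0.000823·19.0338 = 0.2433  (Boeing)
  w_4 = 0.068168·2.7676 + -0.000823·15.9499 = 0.1755  (Exxon)
  w_5 = 0.068168·1.5815 + -0.000823·10.4220 = 0.0992  (Ford)
  w_6 = 0.068168·0.7359 + -0.000823·12.1340 = 0.0402  (Disney)
Σw_i=1.0000  μᵀw=0.1440
σ²=wᵀΣw=λ₁·μ_p+λ₂ = 0.068168·0.144 + -0.000823 = 0.008993 ≈ 0.0090


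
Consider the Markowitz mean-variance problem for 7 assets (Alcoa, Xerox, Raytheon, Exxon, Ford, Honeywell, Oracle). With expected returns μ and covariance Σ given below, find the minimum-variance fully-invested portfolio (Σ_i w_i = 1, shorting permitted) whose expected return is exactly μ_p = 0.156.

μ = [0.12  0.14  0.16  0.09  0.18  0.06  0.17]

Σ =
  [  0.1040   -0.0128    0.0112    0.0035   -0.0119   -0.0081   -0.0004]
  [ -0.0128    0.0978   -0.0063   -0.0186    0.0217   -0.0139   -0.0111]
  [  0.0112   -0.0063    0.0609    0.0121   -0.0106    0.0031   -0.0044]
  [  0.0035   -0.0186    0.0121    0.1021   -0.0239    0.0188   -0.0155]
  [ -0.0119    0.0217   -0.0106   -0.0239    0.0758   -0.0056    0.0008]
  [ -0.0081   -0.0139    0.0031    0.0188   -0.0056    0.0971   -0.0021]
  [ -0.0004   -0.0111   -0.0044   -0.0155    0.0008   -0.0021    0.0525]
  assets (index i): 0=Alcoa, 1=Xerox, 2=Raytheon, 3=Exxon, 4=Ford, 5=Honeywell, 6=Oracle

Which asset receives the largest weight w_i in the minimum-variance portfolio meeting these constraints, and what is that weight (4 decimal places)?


Oracle (0.2991)

g=Σ⁻¹μ = [1.4624  2.1730  2.9841  2.1401  3.0864  0.8183  4.5763]
h=Σ⁻¹𝟙 = [12.4300  17.0834  17.2755  17.1189  18.6151  11.6253  29.4376]
a=μᵀg=2.532402  b=𝟙ᵀg=17.240674  c=𝟙ᵀh=123.585741  D=ac−b²=15.727890
λ₁=(c·0.156−b)/D = (123.585741·0.156−17.240674)/15.727890 = 0.129623
λ₂=(a−b·0.156)/D = (2.532402−17.240674·0.156)/15.727890 = -0.009991
w* = 0.129623·g + -0.009991·h:
  w_0 = 0.129623·1.4624 + -0.009991·12.4300 = 0.0654  (Alcoa)
  w_1 = 0.129623·2.1730 + -0.009991·17.0834 = 0.1110  (Xerox)
  w_2 = 0.129623·2.9841 + -0.009991·17.2755 = 0.2142  (Raytheon)
  w_3 = 0.129623·2.1401 + -0.009991·17.1189 = 0.1064  (Exxon)
  w_4 = 0.129623·3.0864 + -0.009991·18.6151 = 0.2141  (Ford)
  w_5 = 0.129623·0.8183 + -0.009991·11.6253 = -0.0101  (Honeywell)
  w_6 = 0.129623·4.5763 + -0.009991·29.4376 = 0.2991  (Oracle)
Σw_i=1.0000  μᵀw=0.1560
σ²=wᵀΣw=λ₁·μ_p+λ₂ = 0.129623·0.156 + -0.009991 = 0.010230 ≈ 0.0102


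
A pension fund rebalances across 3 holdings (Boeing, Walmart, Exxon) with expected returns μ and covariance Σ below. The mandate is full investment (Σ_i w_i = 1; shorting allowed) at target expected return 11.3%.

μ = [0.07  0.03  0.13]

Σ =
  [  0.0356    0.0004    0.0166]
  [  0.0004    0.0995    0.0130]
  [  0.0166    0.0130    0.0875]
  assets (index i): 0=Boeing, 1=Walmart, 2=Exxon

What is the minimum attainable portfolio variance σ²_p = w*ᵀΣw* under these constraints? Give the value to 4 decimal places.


u=Σ⁻¹μ = [1.4060  0.1393  1.1983]
v=Σ⁻¹𝟙 = [25.5598  9.2678  5.2026]
a=μᵀu=0.258374  b=𝟙ᵀu=2.743557  c=𝟙ᵀv=40.030178  D=ac−b²=2.815664
λ₁=(c·0.113−b)/D = (40.030178·0.113−2.743557)/2.815664 = 0.632126
λ₂=(a−b·0.113)/D = (0.258374−2.743557·0.113)/2.815664 = -0.018343
w* = 0.632126·u + -0.018343·v:
  w_0 = 0.632126·1.4060 + -0.018343·25.5598 = 0.4199  (Boeing)
  w_1 = 0.632126·0.1393 + -0.018343·9.2678 = -0.0819  (Walmart)
  w_2 = 0.632126·1.1983 + -0.018343·5.2026 = 0.6620  (Exxon)
Σw_i=1.0000  μᵀw=0.1130
σ²=wᵀΣw=λ₁·μ_p+λ₂ = 0.632126·0.113 + -0.018343 = 0.053087 ≈ 0.0531

0.0531


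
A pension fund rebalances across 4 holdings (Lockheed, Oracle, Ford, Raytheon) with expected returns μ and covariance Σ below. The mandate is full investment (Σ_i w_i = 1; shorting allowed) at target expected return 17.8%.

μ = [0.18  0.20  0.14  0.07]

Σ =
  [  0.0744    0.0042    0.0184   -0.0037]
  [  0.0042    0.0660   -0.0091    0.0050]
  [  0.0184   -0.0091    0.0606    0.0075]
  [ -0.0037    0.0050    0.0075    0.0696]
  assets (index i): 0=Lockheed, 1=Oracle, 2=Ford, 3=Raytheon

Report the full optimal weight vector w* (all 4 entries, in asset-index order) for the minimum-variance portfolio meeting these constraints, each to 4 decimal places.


0.2453  0.4698  0.2849  -0.0000

x=Σ⁻¹μ = [1.7321  3.1729  2.1822  0.6347]
y=Σ⁻¹𝟙 = [9.6008  15.6042  14.4194  12.2034]
a=μᵀx=1.296296  b=𝟙ᵀx=7.721937  c=𝟙ᵀy=51.827801  D=ac−b²=7.555881
λ₁=(c·0.178−b)/D = (51.827801·0.178−7.721937)/7.555881 = 0.198972
λ₂=(a−b·0.178)/D = (1.296296−7.721937·0.178)/7.555881 = -0.010351
w* = 0.198972·x + -0.010351·y:
  w_0 = 0.198972·1.7321 + -0.010351·9.6008 = 0.2453  (Lockheed)
  w_1 = 0.198972·3.1729 + -0.010351·15.6042 = 0.4698  (Oracle)
  w_2 = 0.198972·2.1822 + -0.010351·14.4194 = 0.2849  (Ford)
  w_3 = 0.198972·0.6347 + -0.010351·12.2034 = -0.0000  (Raytheon)
Σw_i=1.0000  μᵀw=0.1780
σ²=wᵀΣw=λ₁·μ_p+λ₂ = 0.198972·0.178 + -0.010351 = 0.025066 ≈ 0.0251


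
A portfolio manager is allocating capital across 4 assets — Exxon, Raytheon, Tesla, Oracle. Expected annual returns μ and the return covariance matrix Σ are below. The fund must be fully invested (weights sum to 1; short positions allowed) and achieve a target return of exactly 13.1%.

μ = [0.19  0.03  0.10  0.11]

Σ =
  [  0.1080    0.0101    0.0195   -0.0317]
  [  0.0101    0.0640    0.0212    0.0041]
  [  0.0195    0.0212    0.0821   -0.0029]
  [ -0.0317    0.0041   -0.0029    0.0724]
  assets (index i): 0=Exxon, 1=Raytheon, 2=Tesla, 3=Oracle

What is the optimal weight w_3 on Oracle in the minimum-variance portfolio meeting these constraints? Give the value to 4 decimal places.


0.4337

g=Σ⁻¹μ = [2.4147  -0.3555  0.8292  2.6300]
h=Σ⁻¹𝟙 = [12.6028  10.0051  7.2765  19.0551]
a=μᵀg=0.820348  b=𝟙ᵀg=5.518398  c=𝟙ᵀh=48.939472  D=ac−b²=9.694697
λ₁=(c·0.131−b)/D = (48.939472·0.131−5.518398)/9.694697 = 0.092079
λ₂=(a−b·0.131)/D = (0.820348−5.518398·0.131)/9.694697 = 0.010051
w* = 0.092079·g + 0.010051·h:
  w_0 = 0.092079·2.4147 + 0.010051·12.6028 = 0.3490  (Exxon)
  w_1 = 0.092079·-0.3555 + 0.010051·10.0051 = 0.0678  (Raytheon)
  w_2 = 0.092079·0.8292 + 0.010051·7.2765 = 0.1495  (Tesla)
  w_3 = 0.092079·2.6300 + 0.010051·19.0551 = 0.4337  (Oracle)
Σw_i=1.0000  μᵀw=0.1310
σ²=wᵀΣw=λ₁·μ_p+λ₂ = 0.092079·0.131 + 0.010051 = 0.022113 ≈ 0.0221


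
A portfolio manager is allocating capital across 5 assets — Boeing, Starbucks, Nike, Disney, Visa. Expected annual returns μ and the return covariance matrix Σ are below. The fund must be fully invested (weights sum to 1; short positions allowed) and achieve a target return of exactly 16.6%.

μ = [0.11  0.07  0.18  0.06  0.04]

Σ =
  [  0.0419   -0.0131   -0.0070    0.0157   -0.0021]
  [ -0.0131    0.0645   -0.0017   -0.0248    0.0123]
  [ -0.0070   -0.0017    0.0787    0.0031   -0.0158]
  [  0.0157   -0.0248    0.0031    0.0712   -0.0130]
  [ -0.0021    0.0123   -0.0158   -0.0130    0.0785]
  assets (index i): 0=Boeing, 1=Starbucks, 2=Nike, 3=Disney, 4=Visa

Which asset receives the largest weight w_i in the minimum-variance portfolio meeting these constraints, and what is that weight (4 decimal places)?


Nike (0.6228)

g=Σ⁻¹μ = [3.4537  1.9921  2.8037  0.8341  0.9923]
h=Σ⁻¹𝟙 = [28.7867  26.0106  18.3478  18.9273  16.2608]
a=μᵀg=1.113769  b=𝟙ᵀg=10.075954  c=𝟙ᵀh=108.333230  D=ac−b²=19.133313
λ₁=(c·0.166−b)/D = (108.333230·0.166−10.075954)/19.133313 = 0.413277
λ₂=(a−b·0.166)/D = (1.113769−10.075954·0.166)/19.133313 = -0.029208
w* = 0.413277·g + -0.029208·h:
  w_0 = 0.413277·3.4537 + -0.029208·28.7867 = 0.5866  (Boeing)
  w_1 = 0.413277·1.9921 + -0.029208·26.0106 = 0.0636  (Starbucks)
  w_2 = 0.413277·2.8037 + -0.029208·18.3478 = 0.6228  (Nike)
  w_3 = 0.413277·0.8341 + -0.029208·18.9273 = -0.2081  (Disney)
  w_4 = 0.413277·0.9923 + -0.029208·16.2608 = -0.0649  (Visa)
Σw_i=1.0000  μᵀw=0.1660
σ²=wᵀΣw=λ₁·μ_p+λ₂ = 0.413277·0.166 + -0.029208 = 0.039396 ≈ 0.0394


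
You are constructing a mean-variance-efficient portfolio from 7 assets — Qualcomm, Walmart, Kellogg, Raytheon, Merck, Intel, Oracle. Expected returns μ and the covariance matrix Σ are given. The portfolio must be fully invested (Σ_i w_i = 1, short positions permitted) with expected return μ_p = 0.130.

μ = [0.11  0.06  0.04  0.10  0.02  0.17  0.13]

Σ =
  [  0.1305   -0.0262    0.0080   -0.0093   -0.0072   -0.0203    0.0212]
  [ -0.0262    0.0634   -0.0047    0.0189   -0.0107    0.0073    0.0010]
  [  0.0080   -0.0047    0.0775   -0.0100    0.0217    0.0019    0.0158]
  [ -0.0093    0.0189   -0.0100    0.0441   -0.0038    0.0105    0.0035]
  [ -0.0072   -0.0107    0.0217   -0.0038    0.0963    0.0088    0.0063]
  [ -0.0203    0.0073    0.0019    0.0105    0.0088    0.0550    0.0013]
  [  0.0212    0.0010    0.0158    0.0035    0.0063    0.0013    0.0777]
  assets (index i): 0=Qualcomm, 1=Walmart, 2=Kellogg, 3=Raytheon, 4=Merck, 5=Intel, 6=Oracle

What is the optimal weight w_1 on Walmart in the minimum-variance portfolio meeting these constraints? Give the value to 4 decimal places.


p=Σ⁻¹μ = [1.3930  0.7236  0.2981  1.4740  0.0198  3.1881  1.1018]
q=Σ⁻¹𝟙 = [13.8249  16.8316  10.6269  17.5223  9.8361  15.6493  4.8718]
a=μᵀp=1.041571  b=𝟙ᵀp=8.198359  c=𝟙ᵀq=89.162687  D=ac−b²=25.656186
λ₁=(c·0.130−b)/D = (89.162687·0.130−8.198359)/25.656186 = 0.132241
λ₂=(a−b·0.130)/D = (1.041571−8.198359·0.130)/25.656186 = -0.000944
w* = 0.132241·p + -0.000944·q:
  w_0 = 0.132241·1.3930 + -0.000944·13.8249 = 0.1712  (Qualcomm)
  w_1 = 0.132241·0.7236 + -0.000944·16.8316 = 0.0798  (Walmart)
  w_2 = 0.132241·0.2981 + -0.000944·10.6269 = 0.0294  (Kellogg)
  w_3 = 0.132241·1.4740 + -0.000944·17.5223 = 0.1784  (Raytheon)
  w_4 = 0.132241·0.0198 + -0.000944·9.8361 = -0.0067  (Merck)
  w_5 = 0.132241·3.1881 + -0.000944·15.6493 = 0.4068  (Intel)
  w_6 = 0.132241·1.1018 + -0.000944·4.8718 = 0.1411  (Oracle)
Σw_i=1.0000  μᵀw=0.1300
σ²=wᵀΣw=λ₁·μ_p+λ₂ = 0.132241·0.130 + -0.000944 = 0.016247 ≈ 0.0162

0.0798


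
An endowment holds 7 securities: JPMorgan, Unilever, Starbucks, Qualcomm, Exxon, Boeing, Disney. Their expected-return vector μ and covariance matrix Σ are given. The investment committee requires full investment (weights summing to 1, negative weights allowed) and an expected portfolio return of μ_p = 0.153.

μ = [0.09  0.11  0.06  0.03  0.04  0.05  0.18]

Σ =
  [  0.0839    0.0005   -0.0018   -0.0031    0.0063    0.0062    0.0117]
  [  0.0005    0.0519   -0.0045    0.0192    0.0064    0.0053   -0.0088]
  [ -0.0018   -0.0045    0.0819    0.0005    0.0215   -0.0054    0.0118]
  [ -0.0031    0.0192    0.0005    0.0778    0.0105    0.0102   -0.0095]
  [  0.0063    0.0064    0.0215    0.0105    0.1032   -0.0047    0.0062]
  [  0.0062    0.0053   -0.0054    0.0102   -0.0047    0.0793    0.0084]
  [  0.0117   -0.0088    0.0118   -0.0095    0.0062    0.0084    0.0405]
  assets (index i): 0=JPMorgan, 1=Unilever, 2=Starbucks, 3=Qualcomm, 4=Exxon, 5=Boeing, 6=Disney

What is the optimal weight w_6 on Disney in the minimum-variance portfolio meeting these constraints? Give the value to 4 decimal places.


0.6194

p=Σ⁻¹μ = [0.3974  2.9037  0.2148  0.3505  -0.2082  -0.1721  5.0478]
q=Σ⁻¹𝟙 = [8.1727  19.1533  9.4233  9.7406  3.9737  7.7938  23.8066]
a=μᵀp=1.270245  b=𝟙ᵀp=8.533839  c=𝟙ᵀq=82.063956  D=ac−b²=31.414921
λ₁=(c·0.153−b)/D = (82.063956·0.153−8.533839)/31.414921 = 0.128027
λ₂=(a−b·0.153)/D = (1.270245−8.533839·0.153)/31.414921 = -0.001128
w* = 0.128027·p + -0.001128·q:
  w_0 = 0.128027·0.3974 + -0.001128·8.1727 = 0.0417  (JPMorgan)
  w_1 = 0.128027·2.9037 + -0.001128·19.1533 = 0.3502  (Unilever)
  w_2 = 0.128027·0.2148 + -0.001128·9.4233 = 0.0169  (Starbucks)
  w_3 = 0.128027·0.3505 + -0.001128·9.7406 = 0.0339  (Qualcomm)
  w_4 = 0.128027·-0.2082 + -0.001128·3.9737 = -0.0311  (Exxon)
  w_5 = 0.128027·-0.1721 + -0.001128·7.7938 = -0.0308  (Boeing)
  w_6 = 0.128027·5.0478 + -0.001128·23.8066 = 0.6194  (Disney)
Σw_i=1.0000  μᵀw=0.1530
σ²=wᵀΣw=λ₁·μ_p+λ₂ = 0.128027·0.153 + -0.001128 = 0.018460 ≈ 0.0185


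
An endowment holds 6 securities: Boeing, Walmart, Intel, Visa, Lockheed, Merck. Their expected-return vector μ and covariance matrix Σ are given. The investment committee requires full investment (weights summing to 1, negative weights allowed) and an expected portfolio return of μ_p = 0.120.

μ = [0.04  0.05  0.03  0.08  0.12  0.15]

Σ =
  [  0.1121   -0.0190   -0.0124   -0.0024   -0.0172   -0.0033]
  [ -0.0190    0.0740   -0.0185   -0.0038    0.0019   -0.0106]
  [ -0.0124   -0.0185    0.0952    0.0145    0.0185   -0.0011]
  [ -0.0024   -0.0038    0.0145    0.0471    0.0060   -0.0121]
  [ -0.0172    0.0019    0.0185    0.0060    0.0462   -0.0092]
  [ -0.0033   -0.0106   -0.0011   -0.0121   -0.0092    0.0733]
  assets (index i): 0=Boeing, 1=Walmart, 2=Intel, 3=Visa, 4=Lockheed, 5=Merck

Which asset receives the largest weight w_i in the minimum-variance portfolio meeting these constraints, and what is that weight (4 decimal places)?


x=Σ⁻¹μ = [1.2354  1.4128  -0.2281  2.3108  3.4103  3.1124]
y=Σ⁻¹𝟙 = [19.4952  25.1422  9.4222  24.6236  26.0011  25.6257]
a=μᵀx=1.174160  b=𝟙ᵀx=11.253455  c=𝟙ᵀy=130.310009  D=ac−b²=26.364564
λ₁=(c·0.120−b)/D = (130.310009·0.120−11.253455)/26.364564 = 0.166274
λ₂=(a−b·0.120)/D = (1.174160−11.253455·0.120)/26.364564 = -0.006685
w* = 0.166274·x + -0.006685·y:
  w_0 = 0.166274·1.2354 + -0.006685·19.4952 = 0.0751  (Boeing)
  w_1 = 0.166274·1.4128 + -0.006685·25.1422 = 0.0668  (Walmart)
  w_2 = 0.166274·-0.2281 + -0.006685·9.4222 = -0.1009  (Intel)
  w_3 = 0.166274·2.3108 + -0.006685·24.6236 = 0.2196  (Visa)
  w_4 = 0.166274·3.4103 + -0.006685·26.0011 = 0.3932  (Lockheed)
  w_5 = 0.166274·3.1124 + -0.006685·25.6257 = 0.3462  (Merck)
Σw_i=1.0000  μᵀw=0.1200
σ²=wᵀΣw=λ₁·μ_p+λ₂ = 0.166274·0.120 + -0.006685 = 0.013268 ≈ 0.0133

Lockheed (0.3932)


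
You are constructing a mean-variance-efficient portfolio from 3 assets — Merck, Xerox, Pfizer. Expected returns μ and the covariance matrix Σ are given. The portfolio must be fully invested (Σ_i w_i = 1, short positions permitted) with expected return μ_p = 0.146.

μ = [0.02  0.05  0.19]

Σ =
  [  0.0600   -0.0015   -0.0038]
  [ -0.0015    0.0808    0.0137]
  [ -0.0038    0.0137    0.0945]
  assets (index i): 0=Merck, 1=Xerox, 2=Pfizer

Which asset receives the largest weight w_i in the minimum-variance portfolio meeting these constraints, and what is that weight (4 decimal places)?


p=Σ⁻¹μ = [0.4665  0.2905  1.9872]
q=Σ⁻¹𝟙 = [17.5565  11.0601  9.6846]
a=μᵀp=0.401427  b=𝟙ᵀp=2.744203  c=𝟙ᵀq=38.301192  D=ac−b²=7.844495
λ₁=(c·0.146−b)/D = (38.301192·0.146−2.744203)/7.844495 = 0.363028
λ₂=(a−b·0.146)/D = (0.401427−2.744203·0.146)/7.844495 = 0.000099
w* = 0.363028·p + 0.000099·q:
  w_0 = 0.363028·0.4665 + 0.000099·17.5565 = 0.1711  (Merck)
  w_1 = 0.363028·0.2905 + 0.000099·11.0601 = 0.1066  (Xerox)
  w_2 = 0.363028·1.9872 + 0.000099·9.6846 = 0.7224  (Pfizer)
Σw_i=1.0000  μᵀw=0.1460
σ²=wᵀΣw=λ₁·μ_p+λ₂ = 0.363028·0.146 + 0.000099 = 0.053101 ≈ 0.0531

Pfizer (0.7224)


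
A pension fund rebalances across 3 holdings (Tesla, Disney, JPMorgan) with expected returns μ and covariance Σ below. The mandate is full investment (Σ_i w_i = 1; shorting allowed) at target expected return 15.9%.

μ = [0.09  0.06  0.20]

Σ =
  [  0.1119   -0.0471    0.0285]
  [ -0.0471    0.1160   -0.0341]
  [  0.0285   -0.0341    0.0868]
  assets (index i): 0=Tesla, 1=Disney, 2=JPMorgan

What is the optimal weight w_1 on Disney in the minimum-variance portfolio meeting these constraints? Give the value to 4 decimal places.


0.2519

p=Σ⁻¹μ = [0.8093  1.6338  2.6802]
q=Σ⁻¹𝟙 = [12.8814  18.0827  14.3951]
a=μᵀp=0.706913  b=𝟙ᵀp=5.123317  c=𝟙ᵀq=45.359244  D=ac−b²=5.816663
λ₁=(c·0.159−b)/D = (45.359244·0.159−5.123317)/5.816663 = 0.359107
λ₂=(a−b·0.159)/D = (0.706913−5.123317·0.159)/5.816663 = -0.018515
w* = 0.359107·p + -0.018515·q:
  w_0 = 0.359107·0.8093 + -0.018515·12.8814 = 0.0521  (Tesla)
  w_1 = 0.359107·1.6338 + -0.018515·18.0827 = 0.2519  (Disney)
  w_2 = 0.359107·2.6802 + -0.018515·14.3951 = 0.6960  (JPMorgan)
Σw_i=1.0000  μᵀw=0.1590
σ²=wᵀΣw=λ₁·μ_p+λ₂ = 0.359107·0.159 + -0.018515 = 0.038583 ≈ 0.0386


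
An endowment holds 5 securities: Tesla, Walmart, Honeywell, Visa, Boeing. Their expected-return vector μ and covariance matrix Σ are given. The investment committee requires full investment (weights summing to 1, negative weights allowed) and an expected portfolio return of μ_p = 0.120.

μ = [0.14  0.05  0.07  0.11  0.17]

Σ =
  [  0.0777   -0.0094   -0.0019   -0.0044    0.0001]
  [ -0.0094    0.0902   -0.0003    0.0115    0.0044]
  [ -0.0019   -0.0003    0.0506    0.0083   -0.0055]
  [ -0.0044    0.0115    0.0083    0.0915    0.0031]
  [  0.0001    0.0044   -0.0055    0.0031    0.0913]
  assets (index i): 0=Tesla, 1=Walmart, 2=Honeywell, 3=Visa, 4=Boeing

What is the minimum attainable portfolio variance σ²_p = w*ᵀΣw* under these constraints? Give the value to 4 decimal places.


0.0172

g=Σ⁻¹μ = [1.9596  0.5402  1.4968  1.0287  1.8890]
h=Σ⁻¹𝟙 = [15.1565  11.1563  20.3149  8.0283  11.3498]
a=μᵀg=0.840426  b=𝟙ᵀg=6.914353  c=𝟙ᵀh=66.005847  D=ac−b²=7.664760
λ₁=(c·0.120−b)/D = (66.005847·0.120−6.914353)/7.664760 = 0.131296
λ₂=(a−b·0.120)/D = (0.840426−6.914353·0.120)/7.664760 = 0.001396
w* = 0.131296·g + 0.001396·h:
  w_0 = 0.131296·1.9596 + 0.001396·15.1565 = 0.2784  (Tesla)
  w_1 = 0.131296·0.5402 + 0.001396·11.1563 = 0.0865  (Walmart)
  w_2 = 0.131296·1.4968 + 0.001396·20.3149 = 0.2249  (Honeywell)
  w_3 = 0.131296·1.0287 + 0.001396·8.0283 = 0.1463  (Visa)
  w_4 = 0.131296·1.8890 + 0.001396·11.3498 = 0.2639  (Boeing)
Σw_i=1.0000  μᵀw=0.1200
σ²=wᵀΣw=λ₁·μ_p+λ₂ = 0.131296·0.120 + 0.001396 = 0.017152 ≈ 0.0172


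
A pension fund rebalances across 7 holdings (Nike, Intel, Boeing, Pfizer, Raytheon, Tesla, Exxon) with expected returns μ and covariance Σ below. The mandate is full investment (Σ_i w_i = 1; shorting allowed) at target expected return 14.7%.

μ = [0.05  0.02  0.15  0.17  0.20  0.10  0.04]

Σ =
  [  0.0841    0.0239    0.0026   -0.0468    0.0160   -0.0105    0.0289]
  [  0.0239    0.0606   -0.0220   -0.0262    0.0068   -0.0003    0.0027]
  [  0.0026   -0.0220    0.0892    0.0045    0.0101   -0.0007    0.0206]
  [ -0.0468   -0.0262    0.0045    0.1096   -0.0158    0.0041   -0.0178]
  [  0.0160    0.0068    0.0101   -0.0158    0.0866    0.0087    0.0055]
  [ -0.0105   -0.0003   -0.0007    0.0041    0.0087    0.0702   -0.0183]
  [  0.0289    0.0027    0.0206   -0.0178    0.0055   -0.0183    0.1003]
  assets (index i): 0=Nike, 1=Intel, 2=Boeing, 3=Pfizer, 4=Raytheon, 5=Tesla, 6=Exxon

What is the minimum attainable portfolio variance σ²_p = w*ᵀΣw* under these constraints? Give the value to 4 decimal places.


0.0170

u=Σ⁻¹μ = [1.3379  1.2655  1.5309  2.6615  2.1237  1.2936  0.2567]
v=Σ⁻¹𝟙 = [14.8454  23.8775  12.7326  22.5483  7.2872  16.8495  9.1110]
a=μᵀu=1.338656  b=𝟙ᵀu=10.469743  c=𝟙ᵀv=107.251517  D=ac−b²=33.957349
λ₁=(c·0.147−b)/D = (107.251517·0.147−10.469743)/33.957349 = 0.155967
λ₂=(a−b·0.147)/D = (1.338656−10.469743·0.147)/33.957349 = -0.005901
w* = 0.155967·u + -0.005901·v:
  w_0 = 0.155967·1.3379 + -0.005901·14.8454 = 0.1211  (Nike)
  w_1 = 0.155967·1.2655 + -0.005901·23.8775 = 0.0565  (Intel)
  w_2 = 0.155967·1.5309 + -0.005901·12.7326 = 0.1636  (Boeing)
  w_3 = 0.155967·2.6615 + -0.005901·22.5483 = 0.2820  (Pfizer)
  w_4 = 0.155967·2.1237 + -0.005901·7.2872 = 0.2882  (Raytheon)
  w_5 = 0.155967·1.2936 + -0.005901·16.8495 = 0.1023  (Tesla)
  w_6 = 0.155967·0.2567 + -0.005901·9.1110 = -0.0137  (Exxon)
Σw_i=1.0000  μᵀw=0.1470
σ²=wᵀΣw=λ₁·μ_p+λ₂ = 0.155967·0.147 + -0.005901 = 0.017026 ≈ 0.0170


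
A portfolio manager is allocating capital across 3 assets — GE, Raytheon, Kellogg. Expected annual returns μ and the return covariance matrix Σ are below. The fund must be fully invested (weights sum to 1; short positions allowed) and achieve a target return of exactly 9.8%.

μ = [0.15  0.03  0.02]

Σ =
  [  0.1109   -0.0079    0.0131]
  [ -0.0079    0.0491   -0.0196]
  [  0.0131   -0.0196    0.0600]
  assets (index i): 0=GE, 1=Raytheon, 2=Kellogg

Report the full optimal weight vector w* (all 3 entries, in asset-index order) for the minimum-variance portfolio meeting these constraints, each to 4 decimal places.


0.5739  0.3390  0.0871

u=Σ⁻¹μ = [1.3806  0.9727  0.3497]
v=Σ⁻¹𝟙 = [8.2998  31.7752  25.2344]
a=μᵀu=0.243258  b=𝟙ᵀu=2.702923  c=𝟙ᵀv=65.309522  D=ac−b²=8.581267
λ₁=(c·0.098−b)/D = (65.309522·0.098−2.702923)/8.581267 = 0.430870
λ₂=(a−b·0.098)/D = (0.243258−2.702923·0.098)/8.581267 = -0.002520
w* = 0.430870·u + -0.002520·v:
  w_0 = 0.430870·1.3806 + -0.002520·8.2998 = 0.5739  (GE)
  w_1 = 0.430870·0.9727 + -0.002520·31.7752 = 0.3390  (Raytheon)
  w_2 = 0.430870·0.3497 + -0.002520·25.2344 = 0.0871  (Kellogg)
Σw_i=1.0000  μᵀw=0.0980
σ²=wᵀΣw=λ₁·μ_p+λ₂ = 0.430870·0.098 + -0.002520 = 0.039705 ≈ 0.0397


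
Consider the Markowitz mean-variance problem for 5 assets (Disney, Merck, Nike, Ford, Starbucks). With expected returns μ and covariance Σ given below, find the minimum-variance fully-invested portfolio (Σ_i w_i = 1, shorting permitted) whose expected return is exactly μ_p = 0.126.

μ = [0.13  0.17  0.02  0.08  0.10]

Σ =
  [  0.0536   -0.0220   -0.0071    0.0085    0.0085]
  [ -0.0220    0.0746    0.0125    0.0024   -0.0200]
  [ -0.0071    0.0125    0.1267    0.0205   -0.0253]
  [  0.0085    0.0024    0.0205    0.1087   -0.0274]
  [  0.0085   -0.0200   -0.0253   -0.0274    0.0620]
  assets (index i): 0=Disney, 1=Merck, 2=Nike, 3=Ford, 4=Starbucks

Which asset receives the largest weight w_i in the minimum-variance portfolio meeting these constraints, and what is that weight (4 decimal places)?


g=Σ⁻¹μ = [3.4723  4.0256  0.3947  1.0754  3.0718]
h=Σ⁻¹𝟙 = [24.0708  26.7103  10.8450  12.6081  31.4426]
a=μᵀg=1.536858  b=𝟙ᵀg=12.039767  c=𝟙ᵀh=105.676804  D=ac−b²=17.454256
λ₁=(c·0.126−b)/D = (105.676804·0.126−12.039767)/17.454256 = 0.073077
λ₂=(a−b·0.126)/D = (1.536858−12.039767·0.126)/17.454256 = 0.001137
w* = 0.073077·g + 0.001137·h:
  w_0 = 0.073077·3.4723 + 0.001137·24.0708 = 0.2811  (Disney)
  w_1 = 0.073077·4.0256 + 0.001137·26.7103 = 0.3246  (Merck)
  w_2 = 0.073077·0.3947 + 0.001137·10.8450 = 0.0412  (Nike)
  w_3 = 0.073077·1.0754 + 0.001137·12.6081 = 0.0929  (Ford)
  w_4 = 0.073077·3.0718 + 0.001137·31.4426 = 0.2602  (Starbucks)
Σw_i=1.0000  μᵀw=0.1260
σ²=wᵀΣw=λ₁·μ_p+λ₂ = 0.073077·0.126 + 0.001137 = 0.010345 ≈ 0.0103

Merck (0.3246)


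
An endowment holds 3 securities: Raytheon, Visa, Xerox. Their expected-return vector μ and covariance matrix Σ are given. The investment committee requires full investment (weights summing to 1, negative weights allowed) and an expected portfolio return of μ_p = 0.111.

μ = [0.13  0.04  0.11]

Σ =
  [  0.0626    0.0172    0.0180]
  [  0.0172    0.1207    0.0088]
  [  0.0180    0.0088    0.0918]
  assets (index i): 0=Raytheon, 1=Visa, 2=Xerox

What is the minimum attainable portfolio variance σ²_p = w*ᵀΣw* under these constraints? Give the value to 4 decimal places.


0.0396

p=Σ⁻¹μ = [1.8332  0.0091  0.8379]
q=Σ⁻¹𝟙 = [12.0406  5.9890  7.9582]
a=μᵀp=0.330857  b=𝟙ᵀp=2.680243  c=𝟙ᵀq=25.987810  D=ac−b²=1.414547
λ₁=(c·0.111−b)/D = (25.987810·0.111−2.680243)/1.414547 = 0.144501
λ₂=(a−b·0.111)/D = (0.330857−2.680243·0.111)/1.414547 = 0.023576
w* = 0.144501·p + 0.023576·q:
  w_0 = 0.144501·1.8332 + 0.023576·12.0406 = 0.5488  (Raytheon)
  w_1 = 0.144501·0.0091 + 0.023576·5.9890 = 0.1425  (Visa)
  w_2 = 0.144501·0.8379 + 0.023576·7.9582 = 0.3087  (Xerox)
Σw_i=1.0000  μᵀw=0.1110
σ²=wᵀΣw=λ₁·μ_p+λ₂ = 0.144501·0.111 + 0.023576 = 0.039616 ≈ 0.0396


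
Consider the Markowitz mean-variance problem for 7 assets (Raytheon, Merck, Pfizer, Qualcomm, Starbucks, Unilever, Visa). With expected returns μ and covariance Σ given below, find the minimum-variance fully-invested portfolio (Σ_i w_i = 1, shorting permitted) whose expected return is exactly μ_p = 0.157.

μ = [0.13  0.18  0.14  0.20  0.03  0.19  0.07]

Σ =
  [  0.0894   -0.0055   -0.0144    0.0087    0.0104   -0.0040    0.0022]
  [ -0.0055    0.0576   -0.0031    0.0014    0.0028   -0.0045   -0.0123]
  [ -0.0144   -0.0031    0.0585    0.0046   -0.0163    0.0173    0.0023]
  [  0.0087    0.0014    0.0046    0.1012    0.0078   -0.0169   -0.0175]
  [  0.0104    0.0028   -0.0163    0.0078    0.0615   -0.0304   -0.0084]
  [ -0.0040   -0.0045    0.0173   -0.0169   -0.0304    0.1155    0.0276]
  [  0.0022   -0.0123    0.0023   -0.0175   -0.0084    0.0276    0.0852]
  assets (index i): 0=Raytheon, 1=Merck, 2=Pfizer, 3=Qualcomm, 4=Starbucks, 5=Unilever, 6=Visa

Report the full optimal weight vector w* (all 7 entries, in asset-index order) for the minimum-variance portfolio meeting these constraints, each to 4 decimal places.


0.1278  0.2805  0.1732  0.1646  0.0520  0.1420  0.0600

x=Σ⁻¹μ = [1.7916  3.7201  2.7051  2.0486  1.5614  1.8687  1.2087]
y=Σ⁻¹𝟙 = [12.5948  22.4248  23.9215  9.8519  25.6876  11.0042  14.9949]
a=μᵀx=2.177462  b=𝟙ᵀx=14.904239  c=𝟙ᵀy=120.479630  D=ac−b²=40.203506
λ₁=(c·0.157−b)/D = (120.479630·0.157−14.904239)/40.203506 = 0.099769
λ₂=(a−b·0.157)/D = (2.177462−14.904239·0.157)/40.203506 = -0.004042
w* = 0.099769·x + -0.004042·y:
  w_0 = 0.099769·1.7916 + -0.004042·12.5948 = 0.1278  (Raytheon)
  w_1 = 0.099769·3.7201 + -0.004042·22.4248 = 0.2805  (Merck)
  w_2 = 0.099769·2.7051 + -0.004042·23.9215 = 0.1732  (Pfizer)
  w_3 = 0.099769·2.0486 + -0.004042·9.8519 = 0.1646  (Qualcomm)
  w_4 = 0.099769·1.5614 + -0.004042·25.6876 = 0.0520  (Starbucks)
  w_5 = 0.099769·1.8687 + -0.004042·11.0042 = 0.1420  (Unilever)
  w_6 = 0.099769·1.2087 + -0.004042·14.9949 = 0.0600  (Visa)
Σw_i=1.0000  μᵀw=0.1570
σ²=wᵀΣw=λ₁·μ_p+λ₂ = 0.099769·0.157 + -0.004042 = 0.011622 ≈ 0.0116


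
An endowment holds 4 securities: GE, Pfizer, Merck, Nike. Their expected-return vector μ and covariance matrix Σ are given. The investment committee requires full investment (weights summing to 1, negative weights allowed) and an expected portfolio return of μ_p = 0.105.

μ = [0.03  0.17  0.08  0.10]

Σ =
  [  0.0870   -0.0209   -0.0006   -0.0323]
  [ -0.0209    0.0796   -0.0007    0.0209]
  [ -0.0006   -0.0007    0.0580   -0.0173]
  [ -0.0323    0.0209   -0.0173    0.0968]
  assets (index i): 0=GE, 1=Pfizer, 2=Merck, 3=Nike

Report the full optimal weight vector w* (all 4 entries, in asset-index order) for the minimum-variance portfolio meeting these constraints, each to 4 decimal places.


0.1944  0.3423  0.2676  0.1956

u=Σ⁻¹μ = [1.3781  2.1584  1.8231  1.3527]
v=Σ⁻¹𝟙 = [21.9209  13.5676  23.2612  18.8729]
a=μᵀu=0.689388  b=𝟙ᵀu=6.712319  c=𝟙ᵀv=77.622694  D=ac−b²=8.456931
λ₁=(c·0.105−b)/D = (77.622694·0.105−6.712319)/8.456931 = 0.170046
λ₂=(a−b·0.105)/D = (0.689388−6.712319·0.105)/8.456931 = -0.001822
w* = 0.170046·u + -0.001822·v:
  w_0 = 0.170046·1.3781 + -0.001822·21.9209 = 0.1944  (GE)
  w_1 = 0.170046·2.1584 + -0.001822·13.5676 = 0.3423  (Pfizer)
  w_2 = 0.170046·1.8231 + -0.001822·23.2612 = 0.2676  (Merck)
  w_3 = 0.170046·1.3527 + -0.001822·18.8729 = 0.1956  (Nike)
Σw_i=1.0000  μᵀw=0.1050
σ²=wᵀΣw=λ₁·μ_p+λ₂ = 0.170046·0.105 + -0.001822 = 0.016033 ≈ 0.0160
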